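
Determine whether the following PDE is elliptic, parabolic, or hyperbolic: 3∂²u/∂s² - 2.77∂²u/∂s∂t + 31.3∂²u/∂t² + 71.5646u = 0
Coefficients: A = 3, B = -2.77, C = 31.3. B² - 4AC = -367.9271, which is negative, so the equation is elliptic.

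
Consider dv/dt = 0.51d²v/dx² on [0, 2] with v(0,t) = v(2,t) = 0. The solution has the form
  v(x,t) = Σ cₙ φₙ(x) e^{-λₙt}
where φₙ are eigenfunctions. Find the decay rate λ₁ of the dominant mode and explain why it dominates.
Eigenvalues: λₙ = 0.51n²π²/2².
First three modes:
  n=1: λ₁ = 0.51π²/2² ≈ 1.258
  n=2: λ₂ = 2.04π²/2² ≈ 5.033 (4× faster decay)
  n=3: λ₃ = 4.59π²/2² ≈ 11.325 (9× faster decay)
As t → ∞, higher modes decay exponentially faster. The n=1 mode dominates: v ~ c₁ sin(πx/2) e^{-λ₁t}.
Decay rate: λ₁ = 0.51π²/2² ≈ 1.258.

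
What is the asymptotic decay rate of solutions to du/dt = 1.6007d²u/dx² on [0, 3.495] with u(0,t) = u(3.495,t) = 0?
Eigenvalues: λₙ = 1.6007n²π²/3.495².
First three modes:
  n=1: λ₁ = 1.6007π²/3.495² ≈ 1.293
  n=2: λ₂ = 6.4028π²/3.495² ≈ 5.173 (4× faster decay)
  n=3: λ₃ = 14.4063π²/3.495² ≈ 11.64 (9× faster decay)
As t → ∞, higher modes decay exponentially faster. The n=1 mode dominates: u ~ c₁ sin(πx/3.495) e^{-λ₁t}.
Decay rate: λ₁ = 1.6007π²/3.495² ≈ 1.293.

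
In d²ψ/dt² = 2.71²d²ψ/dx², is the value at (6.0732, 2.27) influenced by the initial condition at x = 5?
Yes. The domain of dependence is [-0.0785, 12.2249], and 5 ∈ [-0.0785, 12.2249].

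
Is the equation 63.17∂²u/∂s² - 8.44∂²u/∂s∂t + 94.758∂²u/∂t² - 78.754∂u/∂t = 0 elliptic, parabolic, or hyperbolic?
Computing B² - 4AC with A = 63.17, B = -8.44, C = 94.758: discriminant = -23872.21784 (negative). Answer: elliptic.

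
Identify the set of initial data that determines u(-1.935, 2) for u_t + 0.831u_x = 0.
A single point: x = -3.597. The characteristic through (-1.935, 2) is x - 0.831t = const, so x = -1.935 - 0.831·2 = -3.597.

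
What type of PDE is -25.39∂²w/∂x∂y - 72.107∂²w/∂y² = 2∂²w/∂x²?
Rewriting in standard form: -2∂²w/∂x² - 25.39∂²w/∂x∂y - 72.107∂²w/∂y² = 0. With A = -2, B = -25.39, C = -72.107, the discriminant is 67.7961. This is a hyperbolic PDE.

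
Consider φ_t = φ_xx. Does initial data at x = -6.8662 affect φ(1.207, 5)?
Yes, for any finite x. The heat equation has infinite propagation speed, so all initial data affects all points at any t > 0.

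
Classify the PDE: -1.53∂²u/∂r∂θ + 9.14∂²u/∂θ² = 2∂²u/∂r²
Rewriting in standard form: -2∂²u/∂r² - 1.53∂²u/∂r∂θ + 9.14∂²u/∂θ² = 0. A = -2, B = -1.53, C = 9.14. Discriminant B² - 4AC = 75.4609. Since 75.4609 > 0, hyperbolic.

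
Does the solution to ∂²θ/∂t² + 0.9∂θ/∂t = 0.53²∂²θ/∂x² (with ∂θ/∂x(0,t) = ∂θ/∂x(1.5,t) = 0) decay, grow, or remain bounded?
θ → constant (steady state). Damping (γ=0.9) dissipates the nonconstant modes; with Neumann BCs the spatial average obeys M''+γM'=0 and tends to a finite limit.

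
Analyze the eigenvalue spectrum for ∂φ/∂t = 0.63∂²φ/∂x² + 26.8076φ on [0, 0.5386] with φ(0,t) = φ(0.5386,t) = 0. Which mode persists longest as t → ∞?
Eigenvalues: λₙ = 0.63n²π²/0.5386² - 26.8076.
First three modes:
  n=1: λ₁ = 0.63π²/0.5386² - 26.8076 ≈ -5.373
  n=2: λ₂ = 2.52π²/0.5386² - 26.8076 ≈ 58.929
  n=3: λ₃ = 5.67π²/0.5386² - 26.8076 ≈ 166.1
Since 0.63π²/0.5386² ≈ 21.434 < 26.8076, λ₁ < 0.
The n=1 mode grows fastest (−λₙ is largest for n=1) → dominates.
Asymptotic: φ ~ c₁ sin(πx/0.5386) e^{5.373t} (exponential growth at rate −λ₁ ≈ 5.373).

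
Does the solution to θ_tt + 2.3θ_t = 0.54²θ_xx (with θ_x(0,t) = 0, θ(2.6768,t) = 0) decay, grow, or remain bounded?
θ → 0. Damping (γ=2.3) dissipates energy; oscillations decay exponentially.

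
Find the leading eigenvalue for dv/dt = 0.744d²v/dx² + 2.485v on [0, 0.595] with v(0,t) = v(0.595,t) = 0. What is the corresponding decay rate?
Eigenvalues: λₙ = 0.744n²π²/0.595² - 2.485.
First three modes:
  n=1: λ₁ = 0.744π²/0.595² - 2.485 ≈ 18.256
  n=2: λ₂ = 2.976π²/0.595² - 2.485 ≈ 80.481
  n=3: λ₃ = 6.696π²/0.595² - 2.485 ≈ 184.188
Since 0.744π²/0.595² ≈ 20.741 > 2.485, all λₙ > 0.
The n=1 mode decays slowest → dominates as t → ∞.
Asymptotic: v ~ c₁ sin(πx/0.595) e^{-λ₁t} with decay rate λ₁ ≈ 18.256.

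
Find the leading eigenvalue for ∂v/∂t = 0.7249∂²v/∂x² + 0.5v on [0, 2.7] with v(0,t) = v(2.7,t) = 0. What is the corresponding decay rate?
Eigenvalues: λₙ = 0.7249n²π²/2.7² - 0.5.
First three modes:
  n=1: λ₁ = 0.7249π²/2.7² - 0.5 ≈ 0.481
  n=2: λ₂ = 2.8996π²/2.7² - 0.5 ≈ 3.426
  n=3: λ₃ = 6.5241π²/2.7² - 0.5 ≈ 8.333
Since 0.7249π²/2.7² ≈ 0.981 > 0.5, all λₙ > 0.
The n=1 mode decays slowest → dominates as t → ∞.
Asymptotic: v ~ c₁ sin(πx/2.7) e^{-λ₁t} with decay rate λ₁ ≈ 0.481.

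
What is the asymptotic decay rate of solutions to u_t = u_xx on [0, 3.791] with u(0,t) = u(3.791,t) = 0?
Eigenvalues: λₙ = n²π²/3.791².
First three modes:
  n=1: λ₁ = π²/3.791² ≈ 0.687
  n=2: λ₂ = 4π²/3.791² ≈ 2.747 (4× faster decay)
  n=3: λ₃ = 9π²/3.791² ≈ 6.181 (9× faster decay)
As t → ∞, higher modes decay exponentially faster. The n=1 mode dominates: u ~ c₁ sin(πx/3.791) e^{-λ₁t}.
Decay rate: λ₁ = π²/3.791² ≈ 0.687.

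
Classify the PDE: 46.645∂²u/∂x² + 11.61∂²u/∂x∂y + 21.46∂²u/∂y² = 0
A = 46.645, B = 11.61, C = 21.46. Discriminant B² - 4AC = -3869.2147. Since -3869.2147 < 0, elliptic.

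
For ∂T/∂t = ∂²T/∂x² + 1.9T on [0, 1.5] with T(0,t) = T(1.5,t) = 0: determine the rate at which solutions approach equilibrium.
Eigenvalues: λₙ = n²π²/1.5² - 1.9.
First three modes:
  n=1: λ₁ = π²/1.5² - 1.9 ≈ 2.486
  n=2: λ₂ = 4π²/1.5² - 1.9 ≈ 15.646
  n=3: λ₃ = 9π²/1.5² - 1.9 ≈ 37.578
Since π²/1.5² ≈ 4.386 > 1.9, all λₙ > 0.
The n=1 mode decays slowest → dominates as t → ∞.
Asymptotic: T ~ c₁ sin(πx/1.5) e^{-λ₁t} with decay rate λ₁ ≈ 2.486.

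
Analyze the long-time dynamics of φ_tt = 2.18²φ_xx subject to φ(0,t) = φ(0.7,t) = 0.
Long-time behavior: φ oscillates (no decay). Energy is conserved; the solution oscillates indefinitely as standing waves.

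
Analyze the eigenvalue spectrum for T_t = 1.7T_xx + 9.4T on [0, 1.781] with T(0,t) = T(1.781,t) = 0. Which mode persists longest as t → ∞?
Eigenvalues: λₙ = 1.7n²π²/1.781² - 9.4.
First three modes:
  n=1: λ₁ = 1.7π²/1.781² - 9.4 ≈ -4.11
  n=2: λ₂ = 6.8π²/1.781² - 9.4 ≈ 11.758
  n=3: λ₃ = 15.3π²/1.781² - 9.4 ≈ 38.206
Since 1.7π²/1.781² ≈ 5.29 < 9.4, λ₁ < 0.
The n=1 mode grows fastest (−λₙ is largest for n=1) → dominates.
Asymptotic: T ~ c₁ sin(πx/1.781) e^{4.11t} (exponential growth at rate −λ₁ ≈ 4.11).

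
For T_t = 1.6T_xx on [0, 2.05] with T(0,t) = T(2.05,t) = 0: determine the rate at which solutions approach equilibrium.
Eigenvalues: λₙ = 1.6n²π²/2.05².
First three modes:
  n=1: λ₁ = 1.6π²/2.05² ≈ 3.758
  n=2: λ₂ = 6.4π²/2.05² ≈ 15.03 (4× faster decay)
  n=3: λ₃ = 14.4π²/2.05² ≈ 33.819 (9× faster decay)
As t → ∞, higher modes decay exponentially faster. The n=1 mode dominates: T ~ c₁ sin(πx/2.05) e^{-λ₁t}.
Decay rate: λ₁ = 1.6π²/2.05² ≈ 3.758.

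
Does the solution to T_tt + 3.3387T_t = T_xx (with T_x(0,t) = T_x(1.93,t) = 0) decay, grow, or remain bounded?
T → constant (steady state). Damping (γ=3.3387) dissipates the nonconstant modes; with Neumann BCs the spatial average obeys M''+γM'=0 and tends to a finite limit.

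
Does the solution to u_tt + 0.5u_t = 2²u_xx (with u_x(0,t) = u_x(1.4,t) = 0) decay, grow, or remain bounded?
u → constant (steady state). Damping (γ=0.5) dissipates the nonconstant modes; with Neumann BCs the spatial average obeys M''+γM'=0 and tends to a finite limit.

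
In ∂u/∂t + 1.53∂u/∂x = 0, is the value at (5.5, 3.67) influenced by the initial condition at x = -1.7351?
No. Only data at x = -0.1151 affects (5.5, 3.67). Advection has one-way propagation along characteristics.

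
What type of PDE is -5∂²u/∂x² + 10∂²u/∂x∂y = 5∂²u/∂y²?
Rewriting in standard form: -5∂²u/∂x² + 10∂²u/∂x∂y - 5∂²u/∂y² = 0. With A = -5, B = 10, C = -5, the discriminant is 0. This is a parabolic PDE.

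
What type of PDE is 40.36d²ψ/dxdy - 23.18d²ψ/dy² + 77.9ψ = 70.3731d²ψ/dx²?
Rewriting in standard form: -70.3731d²ψ/dx² + 40.36d²ψ/dxdy - 23.18d²ψ/dy² + 77.9ψ = 0. With A = -70.3731, B = 40.36, C = -23.18, the discriminant is -4896.064232. This is an elliptic PDE.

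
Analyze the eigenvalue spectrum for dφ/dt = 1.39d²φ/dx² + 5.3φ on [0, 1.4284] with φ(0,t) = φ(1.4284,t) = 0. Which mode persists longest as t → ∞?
Eigenvalues: λₙ = 1.39n²π²/1.4284² - 5.3.
First three modes:
  n=1: λ₁ = 1.39π²/1.4284² - 5.3 ≈ 1.424
  n=2: λ₂ = 5.56π²/1.4284² - 5.3 ≈ 21.595
  n=3: λ₃ = 12.51π²/1.4284² - 5.3 ≈ 55.214
Since 1.39π²/1.4284² ≈ 6.724 > 5.3, all λₙ > 0.
The n=1 mode decays slowest → dominates as t → ∞.
Asymptotic: φ ~ c₁ sin(πx/1.4284) e^{-λ₁t} with decay rate λ₁ ≈ 1.424.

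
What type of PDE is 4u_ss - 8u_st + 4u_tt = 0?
With A = 4, B = -8, C = 4, the discriminant is 0. This is a parabolic PDE.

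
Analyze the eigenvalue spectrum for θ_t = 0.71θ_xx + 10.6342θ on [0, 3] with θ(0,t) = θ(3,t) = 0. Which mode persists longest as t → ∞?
Eigenvalues: λₙ = 0.71n²π²/3² - 10.6342.
First three modes:
  n=1: λ₁ = 0.71π²/3² - 10.6342 ≈ -9.856
  n=2: λ₂ = 2.84π²/3² - 10.6342 ≈ -7.52
  n=3: λ₃ = 6.39π²/3² - 10.6342 ≈ -3.627
Since 0.71π²/3² ≈ 0.779 < 10.6342, λ₁ < 0.
The n=1 mode grows fastest (−λₙ is largest for n=1) → dominates.
Asymptotic: θ ~ c₁ sin(πx/3) e^{9.856t} (exponential growth at rate −λ₁ ≈ 9.856).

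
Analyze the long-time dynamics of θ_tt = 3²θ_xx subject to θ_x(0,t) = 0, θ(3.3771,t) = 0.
Long-time behavior: θ oscillates (no decay). Energy is conserved; the solution oscillates indefinitely as standing waves.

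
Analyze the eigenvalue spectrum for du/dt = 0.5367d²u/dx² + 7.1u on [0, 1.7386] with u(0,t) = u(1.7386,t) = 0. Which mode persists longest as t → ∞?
Eigenvalues: λₙ = 0.5367n²π²/1.7386² - 7.1.
First three modes:
  n=1: λ₁ = 0.5367π²/1.7386² - 7.1 ≈ -5.348
  n=2: λ₂ = 2.1468π²/1.7386² - 7.1 ≈ -0.09
  n=3: λ₃ = 4.8303π²/1.7386² - 7.1 ≈ 8.672
Since 0.5367π²/1.7386² ≈ 1.752 < 7.1, λ₁ < 0.
The n=1 mode grows fastest (−λₙ is largest for n=1) → dominates.
Asymptotic: u ~ c₁ sin(πx/1.7386) e^{5.348t} (exponential growth at rate −λ₁ ≈ 5.348).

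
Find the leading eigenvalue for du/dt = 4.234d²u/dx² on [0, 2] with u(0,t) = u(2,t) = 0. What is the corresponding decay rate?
Eigenvalues: λₙ = 4.234n²π²/2².
First three modes:
  n=1: λ₁ = 4.234π²/2² ≈ 10.447
  n=2: λ₂ = 16.936π²/2² ≈ 41.788 (4× faster decay)
  n=3: λ₃ = 38.106π²/2² ≈ 94.023 (9× faster decay)
As t → ∞, higher modes decay exponentially faster. The n=1 mode dominates: u ~ c₁ sin(πx/2) e^{-λ₁t}.
Decay rate: λ₁ = 4.234π²/2² ≈ 10.447.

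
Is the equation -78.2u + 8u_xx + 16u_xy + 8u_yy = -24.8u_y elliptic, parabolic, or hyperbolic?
Rewriting in standard form: 8u_xx + 16u_xy + 8u_yy + 24.8u_y - 78.2u = 0. Computing B² - 4AC with A = 8, B = 16, C = 8: discriminant = 0 (zero). Answer: parabolic.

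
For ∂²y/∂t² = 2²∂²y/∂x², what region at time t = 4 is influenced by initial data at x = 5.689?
Domain of influence: [-2.311, 13.689]. Data at x = 5.689 spreads outward at speed 2.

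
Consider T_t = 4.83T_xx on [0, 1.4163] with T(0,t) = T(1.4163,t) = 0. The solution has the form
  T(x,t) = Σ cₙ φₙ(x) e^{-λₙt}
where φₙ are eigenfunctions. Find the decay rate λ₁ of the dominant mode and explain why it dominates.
Eigenvalues: λₙ = 4.83n²π²/1.4163².
First three modes:
  n=1: λ₁ = 4.83π²/1.4163² ≈ 23.765
  n=2: λ₂ = 19.32π²/1.4163² ≈ 95.06 (4× faster decay)
  n=3: λ₃ = 43.47π²/1.4163² ≈ 213.884 (9× faster decay)
As t → ∞, higher modes decay exponentially faster. The n=1 mode dominates: T ~ c₁ sin(πx/1.4163) e^{-λ₁t}.
Decay rate: λ₁ = 4.83π²/1.4163² ≈ 23.765.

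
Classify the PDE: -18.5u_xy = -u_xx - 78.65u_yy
Rewriting in standard form: u_xx - 18.5u_xy + 78.65u_yy = 0. A = 1, B = -18.5, C = 78.65. Discriminant B² - 4AC = 27.65. Since 27.65 > 0, hyperbolic.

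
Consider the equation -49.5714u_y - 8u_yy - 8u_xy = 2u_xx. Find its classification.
Rewriting in standard form: -2u_xx - 8u_xy - 8u_yy - 49.5714u_y = 0. Parabolic. (A = -2, B = -8, C = -8 gives B² - 4AC = 0.)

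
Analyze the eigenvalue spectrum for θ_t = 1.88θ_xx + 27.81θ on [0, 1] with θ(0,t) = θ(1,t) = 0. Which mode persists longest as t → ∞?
Eigenvalues: λₙ = 1.88n²π²/1² - 27.81.
First three modes:
  n=1: λ₁ = 1.88π² - 27.81 ≈ -9.255
  n=2: λ₂ = 7.52π² - 27.81 ≈ 46.409
  n=3: λ₃ = 16.92π² - 27.81 ≈ 139.184
Since 1.88π² ≈ 18.555 < 27.81, λ₁ < 0.
The n=1 mode grows fastest (−λₙ is largest for n=1) → dominates.
Asymptotic: θ ~ c₁ sin(πx/1) e^{9.255t} (exponential growth at rate −λ₁ ≈ 9.255).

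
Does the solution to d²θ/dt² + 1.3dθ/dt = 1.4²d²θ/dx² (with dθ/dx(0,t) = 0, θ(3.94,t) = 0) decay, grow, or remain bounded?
θ → 0. Damping (γ=1.3) dissipates energy; oscillations decay exponentially.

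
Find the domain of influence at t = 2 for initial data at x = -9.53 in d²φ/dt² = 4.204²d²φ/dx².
Domain of influence: [-17.938, -1.122]. Data at x = -9.53 spreads outward at speed 4.204.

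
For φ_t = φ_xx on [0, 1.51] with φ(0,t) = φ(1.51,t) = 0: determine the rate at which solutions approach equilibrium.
Eigenvalues: λₙ = n²π²/1.51².
First three modes:
  n=1: λ₁ = π²/1.51² ≈ 4.329
  n=2: λ₂ = 4π²/1.51² ≈ 17.314 (4× faster decay)
  n=3: λ₃ = 9π²/1.51² ≈ 38.957 (9× faster decay)
As t → ∞, higher modes decay exponentially faster. The n=1 mode dominates: φ ~ c₁ sin(πx/1.51) e^{-λ₁t}.
Decay rate: λ₁ = π²/1.51² ≈ 4.329.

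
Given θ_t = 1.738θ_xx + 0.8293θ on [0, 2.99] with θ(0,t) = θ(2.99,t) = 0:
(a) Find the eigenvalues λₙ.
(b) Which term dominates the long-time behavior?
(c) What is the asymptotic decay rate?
Eigenvalues: λₙ = 1.738n²π²/2.99² - 0.8293.
First three modes:
  n=1: λ₁ = 1.738π²/2.99² - 0.8293 ≈ 1.089
  n=2: λ₂ = 6.952π²/2.99² - 0.8293 ≈ 6.846
  n=3: λ₃ = 15.642π²/2.99² - 0.8293 ≈ 16.439
Since 1.738π²/2.99² ≈ 1.919 > 0.8293, all λₙ > 0.
The n=1 mode decays slowest → dominates as t → ∞.
Asymptotic: θ ~ c₁ sin(πx/2.99) e^{-λ₁t} with decay rate λ₁ ≈ 1.089.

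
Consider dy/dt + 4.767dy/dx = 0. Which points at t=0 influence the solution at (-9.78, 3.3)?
A single point: x = -25.5111. The characteristic through (-9.78, 3.3) is x - 4.767t = const, so x = -9.78 - 4.767·3.3 = -25.5111.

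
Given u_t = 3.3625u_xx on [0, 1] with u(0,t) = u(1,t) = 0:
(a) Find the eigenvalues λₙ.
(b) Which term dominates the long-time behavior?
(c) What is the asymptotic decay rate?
Eigenvalues: λₙ = 3.3625n²π².
First three modes:
  n=1: λ₁ = 3.3625π² ≈ 33.187
  n=2: λ₂ = 13.45π² ≈ 132.746 (4× faster decay)
  n=3: λ₃ = 30.2625π² ≈ 298.679 (9× faster decay)
As t → ∞, higher modes decay exponentially faster. The n=1 mode dominates: u ~ c₁ sin(πx) e^{-λ₁t}.
Decay rate: λ₁ = 3.3625π² ≈ 33.187.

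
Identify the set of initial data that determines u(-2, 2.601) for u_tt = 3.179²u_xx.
Domain of dependence: [-10.268579, 6.268579]. Signals travel at speed 3.179, so data within |x - -2| ≤ 3.179·2.601 = 8.268579 can reach the point.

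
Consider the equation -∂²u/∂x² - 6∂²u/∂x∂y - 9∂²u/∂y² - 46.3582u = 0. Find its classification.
Parabolic. (A = -1, B = -6, C = -9 gives B² - 4AC = 0.)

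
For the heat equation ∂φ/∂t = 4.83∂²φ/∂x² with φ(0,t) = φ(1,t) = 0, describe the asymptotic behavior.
φ → 0. Heat diffuses out through both boundaries.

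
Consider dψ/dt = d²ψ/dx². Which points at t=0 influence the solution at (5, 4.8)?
The entire real line. The heat equation has infinite propagation speed: any initial disturbance instantly affects all points (though exponentially small far away).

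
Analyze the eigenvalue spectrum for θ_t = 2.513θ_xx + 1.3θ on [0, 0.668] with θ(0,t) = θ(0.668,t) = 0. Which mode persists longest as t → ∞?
Eigenvalues: λₙ = 2.513n²π²/0.668² - 1.3.
First three modes:
  n=1: λ₁ = 2.513π²/0.668² - 1.3 ≈ 54.283
  n=2: λ₂ = 10.052π²/0.668² - 1.3 ≈ 221.031
  n=3: λ₃ = 22.617π²/0.668² - 1.3 ≈ 498.944
Since 2.513π²/0.668² ≈ 55.583 > 1.3, all λₙ > 0.
The n=1 mode decays slowest → dominates as t → ∞.
Asymptotic: θ ~ c₁ sin(πx/0.668) e^{-λ₁t} with decay rate λ₁ ≈ 54.283.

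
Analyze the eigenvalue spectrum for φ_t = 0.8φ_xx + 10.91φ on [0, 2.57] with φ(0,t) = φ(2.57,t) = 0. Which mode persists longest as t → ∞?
Eigenvalues: λₙ = 0.8n²π²/2.57² - 10.91.
First three modes:
  n=1: λ₁ = 0.8π²/2.57² - 10.91 ≈ -9.715
  n=2: λ₂ = 3.2π²/2.57² - 10.91 ≈ -6.128
  n=3: λ₃ = 7.2π²/2.57² - 10.91 ≈ -0.151
Since 0.8π²/2.57² ≈ 1.195 < 10.91, λ₁ < 0.
The n=1 mode grows fastest (−λₙ is largest for n=1) → dominates.
Asymptotic: φ ~ c₁ sin(πx/2.57) e^{9.715t} (exponential growth at rate −λ₁ ≈ 9.715).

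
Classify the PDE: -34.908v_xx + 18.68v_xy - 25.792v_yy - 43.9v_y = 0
A = -34.908, B = 18.68, C = -25.792. Discriminant B² - 4AC = -3252.446144. Since -3252.446144 < 0, elliptic.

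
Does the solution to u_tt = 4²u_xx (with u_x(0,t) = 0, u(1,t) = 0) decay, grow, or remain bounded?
u oscillates (no decay). Energy is conserved; the solution oscillates indefinitely as standing waves.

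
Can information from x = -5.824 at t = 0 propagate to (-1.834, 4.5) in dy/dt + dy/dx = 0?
No. Only data at x = -6.334 affects (-1.834, 4.5). Advection has one-way propagation along characteristics.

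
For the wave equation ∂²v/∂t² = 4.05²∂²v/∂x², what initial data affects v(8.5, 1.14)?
Domain of dependence: [3.883, 13.117]. Signals travel at speed 4.05, so data within |x - 8.5| ≤ 4.05·1.14 = 4.617 can reach the point.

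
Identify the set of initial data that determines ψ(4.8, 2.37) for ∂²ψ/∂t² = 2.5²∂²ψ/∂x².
Domain of dependence: [-1.125, 10.725]. Signals travel at speed 2.5, so data within |x - 4.8| ≤ 2.5·2.37 = 5.925 can reach the point.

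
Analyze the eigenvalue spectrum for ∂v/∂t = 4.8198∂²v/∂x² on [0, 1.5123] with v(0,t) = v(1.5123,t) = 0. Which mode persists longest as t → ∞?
Eigenvalues: λₙ = 4.8198n²π²/1.5123².
First three modes:
  n=1: λ₁ = 4.8198π²/1.5123² ≈ 20.799
  n=2: λ₂ = 19.2792π²/1.5123² ≈ 83.198 (4× faster decay)
  n=3: λ₃ = 43.3782π²/1.5123² ≈ 187.195 (9× faster decay)
As t → ∞, higher modes decay exponentially faster. The n=1 mode dominates: v ~ c₁ sin(πx/1.5123) e^{-λ₁t}.
Decay rate: λ₁ = 4.8198π²/1.5123² ≈ 20.799.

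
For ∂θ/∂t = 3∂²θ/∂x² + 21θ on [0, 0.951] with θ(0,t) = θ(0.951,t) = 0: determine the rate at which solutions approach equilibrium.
Eigenvalues: λₙ = 3n²π²/0.951² - 21.
First three modes:
  n=1: λ₁ = 3π²/0.951² - 21 ≈ 11.739
  n=2: λ₂ = 12π²/0.951² - 21 ≈ 109.954
  n=3: λ₃ = 27π²/0.951² - 21 ≈ 273.647
Since 3π²/0.951² ≈ 32.739 > 21, all λₙ > 0.
The n=1 mode decays slowest → dominates as t → ∞.
Asymptotic: θ ~ c₁ sin(πx/0.951) e^{-λ₁t} with decay rate λ₁ ≈ 11.739.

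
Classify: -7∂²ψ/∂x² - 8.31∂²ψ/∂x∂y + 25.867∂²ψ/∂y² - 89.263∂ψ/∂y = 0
Hyperbolic (discriminant = 793.3321).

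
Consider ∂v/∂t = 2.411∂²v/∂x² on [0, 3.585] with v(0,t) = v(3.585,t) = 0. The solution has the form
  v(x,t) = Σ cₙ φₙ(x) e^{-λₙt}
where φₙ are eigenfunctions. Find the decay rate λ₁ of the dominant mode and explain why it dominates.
Eigenvalues: λₙ = 2.411n²π²/3.585².
First three modes:
  n=1: λ₁ = 2.411π²/3.585² ≈ 1.851
  n=2: λ₂ = 9.644π²/3.585² ≈ 7.406 (4× faster decay)
  n=3: λ₃ = 21.699π²/3.585² ≈ 16.663 (9× faster decay)
As t → ∞, higher modes decay exponentially faster. The n=1 mode dominates: v ~ c₁ sin(πx/3.585) e^{-λ₁t}.
Decay rate: λ₁ = 2.411π²/3.585² ≈ 1.851.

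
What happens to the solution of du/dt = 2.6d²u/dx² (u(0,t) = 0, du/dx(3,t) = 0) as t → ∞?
u → 0. Heat escapes through the Dirichlet boundary.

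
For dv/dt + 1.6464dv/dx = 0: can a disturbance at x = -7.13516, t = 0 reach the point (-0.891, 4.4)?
No. Only data at x = -8.13516 affects (-0.891, 4.4). Advection has one-way propagation along characteristics.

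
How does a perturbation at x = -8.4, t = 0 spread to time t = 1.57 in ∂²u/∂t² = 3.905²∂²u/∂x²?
Domain of influence: [-14.53085, -2.26915]. Data at x = -8.4 spreads outward at speed 3.905.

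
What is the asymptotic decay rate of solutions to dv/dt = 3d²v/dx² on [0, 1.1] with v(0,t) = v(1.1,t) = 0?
Eigenvalues: λₙ = 3n²π²/1.1².
First three modes:
  n=1: λ₁ = 3π²/1.1² ≈ 24.47
  n=2: λ₂ = 12π²/1.1² ≈ 97.88 (4× faster decay)
  n=3: λ₃ = 27π²/1.1² ≈ 220.231 (9× faster decay)
As t → ∞, higher modes decay exponentially faster. The n=1 mode dominates: v ~ c₁ sin(πx/1.1) e^{-λ₁t}.
Decay rate: λ₁ = 3π²/1.1² ≈ 24.47.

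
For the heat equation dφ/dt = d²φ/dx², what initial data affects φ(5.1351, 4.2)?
The entire real line. The heat equation has infinite propagation speed: any initial disturbance instantly affects all points (though exponentially small far away).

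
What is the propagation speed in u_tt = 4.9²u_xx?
Speed = 4.9. Information travels along characteristics x = x₀ ± 4.9t.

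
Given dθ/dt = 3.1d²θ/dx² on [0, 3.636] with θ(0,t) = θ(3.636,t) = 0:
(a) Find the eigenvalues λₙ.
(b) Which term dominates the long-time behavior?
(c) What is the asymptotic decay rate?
Eigenvalues: λₙ = 3.1n²π²/3.636².
First three modes:
  n=1: λ₁ = 3.1π²/3.636² ≈ 2.314
  n=2: λ₂ = 12.4π²/3.636² ≈ 9.257 (4× faster decay)
  n=3: λ₃ = 27.9π²/3.636² ≈ 20.828 (9× faster decay)
As t → ∞, higher modes decay exponentially faster. The n=1 mode dominates: θ ~ c₁ sin(πx/3.636) e^{-λ₁t}.
Decay rate: λ₁ = 3.1π²/3.636² ≈ 2.314.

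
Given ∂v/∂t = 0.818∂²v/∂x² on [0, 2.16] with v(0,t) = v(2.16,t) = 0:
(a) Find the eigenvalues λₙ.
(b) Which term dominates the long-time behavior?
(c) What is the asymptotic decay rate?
Eigenvalues: λₙ = 0.818n²π²/2.16².
First three modes:
  n=1: λ₁ = 0.818π²/2.16² ≈ 1.73
  n=2: λ₂ = 3.272π²/2.16² ≈ 6.922 (4× faster decay)
  n=3: λ₃ = 7.362π²/2.16² ≈ 15.574 (9× faster decay)
As t → ∞, higher modes decay exponentially faster. The n=1 mode dominates: v ~ c₁ sin(πx/2.16) e^{-λ₁t}.
Decay rate: λ₁ = 0.818π²/2.16² ≈ 1.73.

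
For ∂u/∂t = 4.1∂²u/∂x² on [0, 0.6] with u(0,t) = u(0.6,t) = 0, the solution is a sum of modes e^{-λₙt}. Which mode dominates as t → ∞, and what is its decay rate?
Eigenvalues: λₙ = 4.1n²π²/0.6².
First three modes:
  n=1: λ₁ = 4.1π²/0.6² ≈ 112.404
  n=2: λ₂ = 16.4π²/0.6² ≈ 449.615 (4× faster decay)
  n=3: λ₃ = 36.9π²/0.6² ≈ 1011.634 (9× faster decay)
As t → ∞, higher modes decay exponentially faster. The n=1 mode dominates: u ~ c₁ sin(πx/0.6) e^{-λ₁t}.
Decay rate: λ₁ = 4.1π²/0.6² ≈ 112.404.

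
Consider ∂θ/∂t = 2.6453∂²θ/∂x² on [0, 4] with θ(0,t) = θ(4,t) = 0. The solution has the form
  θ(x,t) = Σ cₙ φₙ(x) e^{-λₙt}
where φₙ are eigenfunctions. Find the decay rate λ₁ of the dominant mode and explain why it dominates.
Eigenvalues: λₙ = 2.6453n²π²/4².
First three modes:
  n=1: λ₁ = 2.6453π²/4² ≈ 1.632
  n=2: λ₂ = 10.5812π²/4² ≈ 6.527 (4× faster decay)
  n=3: λ₃ = 23.8077π²/4² ≈ 14.686 (9× faster decay)
As t → ∞, higher modes decay exponentially faster. The n=1 mode dominates: θ ~ c₁ sin(πx/4) e^{-λ₁t}.
Decay rate: λ₁ = 2.6453π²/4² ≈ 1.632.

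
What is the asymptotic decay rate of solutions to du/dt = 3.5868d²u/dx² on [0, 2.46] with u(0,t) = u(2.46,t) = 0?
Eigenvalues: λₙ = 3.5868n²π²/2.46².
First three modes:
  n=1: λ₁ = 3.5868π²/2.46² ≈ 5.85
  n=2: λ₂ = 14.3472π²/2.46² ≈ 23.399 (4× faster decay)
  n=3: λ₃ = 32.2812π²/2.46² ≈ 52.648 (9× faster decay)
As t → ∞, higher modes decay exponentially faster. The n=1 mode dominates: u ~ c₁ sin(πx/2.46) e^{-λ₁t}.
Decay rate: λ₁ = 3.5868π²/2.46² ≈ 5.85.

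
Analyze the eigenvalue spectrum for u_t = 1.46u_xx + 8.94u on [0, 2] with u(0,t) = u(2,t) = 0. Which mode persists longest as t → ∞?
Eigenvalues: λₙ = 1.46n²π²/2² - 8.94.
First three modes:
  n=1: λ₁ = 1.46π²/2² - 8.94 ≈ -5.338
  n=2: λ₂ = 5.84π²/2² - 8.94 ≈ 5.47
  n=3: λ₃ = 13.14π²/2² - 8.94 ≈ 23.482
Since 1.46π²/2² ≈ 3.602 < 8.94, λ₁ < 0.
The n=1 mode grows fastest (−λₙ is largest for n=1) → dominates.
Asymptotic: u ~ c₁ sin(πx/2) e^{5.338t} (exponential growth at rate −λ₁ ≈ 5.338).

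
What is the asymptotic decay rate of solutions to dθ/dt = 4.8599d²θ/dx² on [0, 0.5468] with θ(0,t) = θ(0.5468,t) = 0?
Eigenvalues: λₙ = 4.8599n²π²/0.5468².
First three modes:
  n=1: λ₁ = 4.8599π²/0.5468² ≈ 160.424
  n=2: λ₂ = 19.4396π²/0.5468² ≈ 641.697 (4× faster decay)
  n=3: λ₃ = 43.7391π²/0.5468² ≈ 1443.818 (9× faster decay)
As t → ∞, higher modes decay exponentially faster. The n=1 mode dominates: θ ~ c₁ sin(πx/0.5468) e^{-λ₁t}.
Decay rate: λ₁ = 4.8599π²/0.5468² ≈ 160.424.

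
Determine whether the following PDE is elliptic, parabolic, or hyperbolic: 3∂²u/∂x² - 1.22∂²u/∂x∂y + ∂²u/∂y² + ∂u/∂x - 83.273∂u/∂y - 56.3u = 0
Coefficients: A = 3, B = -1.22, C = 1. B² - 4AC = -10.5116, which is negative, so the equation is elliptic.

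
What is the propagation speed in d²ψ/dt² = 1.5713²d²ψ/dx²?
Speed = 1.5713. Information travels along characteristics x = x₀ ± 1.5713t.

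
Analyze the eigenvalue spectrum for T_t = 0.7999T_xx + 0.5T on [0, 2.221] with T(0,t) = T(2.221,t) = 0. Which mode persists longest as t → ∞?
Eigenvalues: λₙ = 0.7999n²π²/2.221² - 0.5.
First three modes:
  n=1: λ₁ = 0.7999π²/2.221² - 0.5 ≈ 1.1
  n=2: λ₂ = 3.1996π²/2.221² - 0.5 ≈ 5.902
  n=3: λ₃ = 7.1991π²/2.221² - 0.5 ≈ 13.904
Since 0.7999π²/2.221² ≈ 1.6 > 0.5, all λₙ > 0.
The n=1 mode decays slowest → dominates as t → ∞.
Asymptotic: T ~ c₁ sin(πx/2.221) e^{-λ₁t} with decay rate λ₁ ≈ 1.1.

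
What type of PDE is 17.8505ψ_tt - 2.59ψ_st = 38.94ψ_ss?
Rewriting in standard form: -38.94ψ_ss - 2.59ψ_st + 17.8505ψ_tt = 0. With A = -38.94, B = -2.59, C = 17.8505, the discriminant is 2787.10198. This is a hyperbolic PDE.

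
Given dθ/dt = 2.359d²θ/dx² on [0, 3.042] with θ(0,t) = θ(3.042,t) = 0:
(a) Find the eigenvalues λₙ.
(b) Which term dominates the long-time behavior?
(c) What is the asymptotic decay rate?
Eigenvalues: λₙ = 2.359n²π²/3.042².
First three modes:
  n=1: λ₁ = 2.359π²/3.042² ≈ 2.516
  n=2: λ₂ = 9.436π²/3.042² ≈ 10.064 (4× faster decay)
  n=3: λ₃ = 21.231π²/3.042² ≈ 22.644 (9× faster decay)
As t → ∞, higher modes decay exponentially faster. The n=1 mode dominates: θ ~ c₁ sin(πx/3.042) e^{-λ₁t}.
Decay rate: λ₁ = 2.359π²/3.042² ≈ 2.516.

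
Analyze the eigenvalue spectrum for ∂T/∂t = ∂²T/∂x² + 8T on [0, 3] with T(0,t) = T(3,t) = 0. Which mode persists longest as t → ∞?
Eigenvalues: λₙ = n²π²/3² - 8.
First three modes:
  n=1: λ₁ = π²/3² - 8 ≈ -6.903
  n=2: λ₂ = 4π²/3² - 8 ≈ -3.614
  n=3: λ₃ = 9π²/3² - 8 ≈ 1.87
Since π²/3² ≈ 1.097 < 8, λ₁ < 0.
The n=1 mode grows fastest (−λₙ is largest for n=1) → dominates.
Asymptotic: T ~ c₁ sin(πx/3) e^{6.903t} (exponential growth at rate −λ₁ ≈ 6.903).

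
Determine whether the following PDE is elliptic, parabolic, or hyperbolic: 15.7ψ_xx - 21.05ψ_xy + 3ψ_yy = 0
Coefficients: A = 15.7, B = -21.05, C = 3. B² - 4AC = 254.7025, which is positive, so the equation is hyperbolic.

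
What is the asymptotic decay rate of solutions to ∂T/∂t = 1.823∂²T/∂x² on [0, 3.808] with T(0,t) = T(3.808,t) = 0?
Eigenvalues: λₙ = 1.823n²π²/3.808².
First three modes:
  n=1: λ₁ = 1.823π²/3.808² ≈ 1.241
  n=2: λ₂ = 7.292π²/3.808² ≈ 4.963 (4× faster decay)
  n=3: λ₃ = 16.407π²/3.808² ≈ 11.167 (9× faster decay)
As t → ∞, higher modes decay exponentially faster. The n=1 mode dominates: T ~ c₁ sin(πx/3.808) e^{-λ₁t}.
Decay rate: λ₁ = 1.823π²/3.808² ≈ 1.241.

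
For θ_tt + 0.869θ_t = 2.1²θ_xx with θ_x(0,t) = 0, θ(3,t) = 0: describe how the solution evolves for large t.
θ → 0. Damping (γ=0.869) dissipates energy; oscillations decay exponentially.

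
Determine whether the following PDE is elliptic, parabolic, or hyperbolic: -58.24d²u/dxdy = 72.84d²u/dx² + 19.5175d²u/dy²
Rewriting in standard form: -72.84d²u/dx² - 58.24d²u/dxdy - 19.5175d²u/dy² = 0. Coefficients: A = -72.84, B = -58.24, C = -19.5175. B² - 4AC = -2294.7212, which is negative, so the equation is elliptic.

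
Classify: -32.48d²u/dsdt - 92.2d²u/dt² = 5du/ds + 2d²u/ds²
Rewriting in standard form: -2d²u/ds² - 32.48d²u/dsdt - 92.2d²u/dt² - 5du/ds = 0. Hyperbolic (discriminant = 317.3504).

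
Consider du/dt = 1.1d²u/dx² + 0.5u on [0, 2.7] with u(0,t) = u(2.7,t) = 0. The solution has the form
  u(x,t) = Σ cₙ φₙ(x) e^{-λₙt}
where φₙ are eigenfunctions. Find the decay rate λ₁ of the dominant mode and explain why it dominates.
Eigenvalues: λₙ = 1.1n²π²/2.7² - 0.5.
First three modes:
  n=1: λ₁ = 1.1π²/2.7² - 0.5 ≈ 0.989
  n=2: λ₂ = 4.4π²/2.7² - 0.5 ≈ 5.457
  n=3: λ₃ = 9.9π²/2.7² - 0.5 ≈ 12.903
Since 1.1π²/2.7² ≈ 1.489 > 0.5, all λₙ > 0.
The n=1 mode decays slowest → dominates as t → ∞.
Asymptotic: u ~ c₁ sin(πx/2.7) e^{-λ₁t} with decay rate λ₁ ≈ 0.989.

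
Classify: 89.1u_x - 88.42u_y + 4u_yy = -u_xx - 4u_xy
Rewriting in standard form: u_xx + 4u_xy + 4u_yy + 89.1u_x - 88.42u_y = 0. Parabolic (discriminant = 0).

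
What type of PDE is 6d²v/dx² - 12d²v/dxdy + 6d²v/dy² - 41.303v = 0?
With A = 6, B = -12, C = 6, the discriminant is 0. This is a parabolic PDE.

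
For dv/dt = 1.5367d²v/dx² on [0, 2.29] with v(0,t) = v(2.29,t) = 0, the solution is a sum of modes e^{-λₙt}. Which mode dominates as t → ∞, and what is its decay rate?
Eigenvalues: λₙ = 1.5367n²π²/2.29².
First three modes:
  n=1: λ₁ = 1.5367π²/2.29² ≈ 2.892
  n=2: λ₂ = 6.1468π²/2.29² ≈ 11.569 (4× faster decay)
  n=3: λ₃ = 13.8303π²/2.29² ≈ 26.029 (9× faster decay)
As t → ∞, higher modes decay exponentially faster. The n=1 mode dominates: v ~ c₁ sin(πx/2.29) e^{-λ₁t}.
Decay rate: λ₁ = 1.5367π²/2.29² ≈ 2.892.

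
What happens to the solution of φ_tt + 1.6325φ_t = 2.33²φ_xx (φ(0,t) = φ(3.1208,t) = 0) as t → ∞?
φ → 0. Damping (γ=1.6325) dissipates energy; oscillations decay exponentially.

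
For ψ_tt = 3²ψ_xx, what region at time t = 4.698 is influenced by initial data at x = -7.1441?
Domain of influence: [-21.2381, 6.9499]. Data at x = -7.1441 spreads outward at speed 3.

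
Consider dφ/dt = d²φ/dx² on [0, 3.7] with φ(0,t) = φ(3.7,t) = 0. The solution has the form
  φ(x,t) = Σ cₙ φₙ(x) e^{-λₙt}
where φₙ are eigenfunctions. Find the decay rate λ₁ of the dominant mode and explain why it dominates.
Eigenvalues: λₙ = n²π²/3.7².
First three modes:
  n=1: λ₁ = π²/3.7² ≈ 0.721
  n=2: λ₂ = 4π²/3.7² ≈ 2.884 (4× faster decay)
  n=3: λ₃ = 9π²/3.7² ≈ 6.488 (9× faster decay)
As t → ∞, higher modes decay exponentially faster. The n=1 mode dominates: φ ~ c₁ sin(πx/3.7) e^{-λ₁t}.
Decay rate: λ₁ = π²/3.7² ≈ 0.721.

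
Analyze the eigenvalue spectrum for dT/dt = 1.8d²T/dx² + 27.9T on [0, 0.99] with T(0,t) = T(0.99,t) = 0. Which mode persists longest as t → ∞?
Eigenvalues: λₙ = 1.8n²π²/0.99² - 27.9.
First three modes:
  n=1: λ₁ = 1.8π²/0.99² - 27.9 ≈ -9.774
  n=2: λ₂ = 7.2π²/0.99² - 27.9 ≈ 44.604
  n=3: λ₃ = 16.2π²/0.99² - 27.9 ≈ 135.234
Since 1.8π²/0.99² ≈ 18.126 < 27.9, λ₁ < 0.
The n=1 mode grows fastest (−λₙ is largest for n=1) → dominates.
Asymptotic: T ~ c₁ sin(πx/0.99) e^{9.774t} (exponential growth at rate −λ₁ ≈ 9.774).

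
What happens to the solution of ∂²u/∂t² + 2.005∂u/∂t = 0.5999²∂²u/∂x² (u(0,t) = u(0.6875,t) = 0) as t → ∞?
u → 0. Damping (γ=2.005) dissipates energy; oscillations decay exponentially.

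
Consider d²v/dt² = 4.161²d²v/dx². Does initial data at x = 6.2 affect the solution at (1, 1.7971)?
Yes. The domain of dependence is [-6.4777331, 8.4777331], and 6.2 ∈ [-6.4777331, 8.4777331].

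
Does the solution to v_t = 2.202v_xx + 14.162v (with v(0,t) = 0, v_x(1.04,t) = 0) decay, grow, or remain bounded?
v grows unboundedly. Reaction dominates diffusion (r=14.162 > κπ²/(4L²)≈5.02); solution grows exponentially.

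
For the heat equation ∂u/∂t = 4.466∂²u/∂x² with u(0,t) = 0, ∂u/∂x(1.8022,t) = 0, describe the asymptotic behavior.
u → 0. Heat escapes through the Dirichlet boundary.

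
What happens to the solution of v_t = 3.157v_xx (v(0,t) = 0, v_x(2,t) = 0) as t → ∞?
v → 0. Heat escapes through the Dirichlet boundary.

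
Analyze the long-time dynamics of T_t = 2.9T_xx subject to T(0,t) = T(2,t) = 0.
Long-time behavior: T → 0. Heat diffuses out through both boundaries.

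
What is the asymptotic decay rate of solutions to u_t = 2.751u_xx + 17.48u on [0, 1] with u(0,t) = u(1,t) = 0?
Eigenvalues: λₙ = 2.751n²π²/1² - 17.48.
First three modes:
  n=1: λ₁ = 2.751π² - 17.48 ≈ 9.671
  n=2: λ₂ = 11.004π² - 17.48 ≈ 91.125
  n=3: λ₃ = 24.759π² - 17.48 ≈ 226.882
Since 2.751π² ≈ 27.151 > 17.48, all λₙ > 0.
The n=1 mode decays slowest → dominates as t → ∞.
Asymptotic: u ~ c₁ sin(πx/1) e^{-λ₁t} with decay rate λ₁ ≈ 9.671.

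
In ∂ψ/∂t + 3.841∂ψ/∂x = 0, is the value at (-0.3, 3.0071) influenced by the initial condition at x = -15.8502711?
No. Only data at x = -11.8502711 affects (-0.3, 3.0071). Advection has one-way propagation along characteristics.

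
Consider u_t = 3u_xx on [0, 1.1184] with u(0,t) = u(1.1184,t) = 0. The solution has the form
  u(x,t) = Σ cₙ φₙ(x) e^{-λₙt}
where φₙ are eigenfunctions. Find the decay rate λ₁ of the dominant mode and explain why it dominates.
Eigenvalues: λₙ = 3n²π²/1.1184².
First three modes:
  n=1: λ₁ = 3π²/1.1184² ≈ 23.672
  n=2: λ₂ = 12π²/1.1184² ≈ 94.686 (4× faster decay)
  n=3: λ₃ = 27π²/1.1184² ≈ 213.044 (9× faster decay)
As t → ∞, higher modes decay exponentially faster. The n=1 mode dominates: u ~ c₁ sin(πx/1.1184) e^{-λ₁t}.
Decay rate: λ₁ = 3π²/1.1184² ≈ 23.672.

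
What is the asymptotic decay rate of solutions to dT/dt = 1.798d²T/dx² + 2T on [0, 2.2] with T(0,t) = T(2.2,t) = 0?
Eigenvalues: λₙ = 1.798n²π²/2.2² - 2.
First three modes:
  n=1: λ₁ = 1.798π²/2.2² - 2 ≈ 1.666
  n=2: λ₂ = 7.192π²/2.2² - 2 ≈ 12.666
  n=3: λ₃ = 16.182π²/2.2² - 2 ≈ 30.998
Since 1.798π²/2.2² ≈ 3.666 > 2, all λₙ > 0.
The n=1 mode decays slowest → dominates as t → ∞.
Asymptotic: T ~ c₁ sin(πx/2.2) e^{-λ₁t} with decay rate λ₁ ≈ 1.666.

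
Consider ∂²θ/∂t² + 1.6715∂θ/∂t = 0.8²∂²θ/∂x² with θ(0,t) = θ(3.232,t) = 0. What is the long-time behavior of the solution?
As t → ∞, θ → 0. Damping (γ=1.6715) dissipates energy; oscillations decay exponentially.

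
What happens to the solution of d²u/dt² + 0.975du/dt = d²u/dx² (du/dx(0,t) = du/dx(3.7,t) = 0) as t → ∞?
u → constant (steady state). Damping (γ=0.975) dissipates the nonconstant modes; with Neumann BCs the spatial average obeys M''+γM'=0 and tends to a finite limit.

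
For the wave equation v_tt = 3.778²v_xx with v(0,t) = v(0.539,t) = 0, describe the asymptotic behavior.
v oscillates (no decay). Energy is conserved; the solution oscillates indefinitely as standing waves.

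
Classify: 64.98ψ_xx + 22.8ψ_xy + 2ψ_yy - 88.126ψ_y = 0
Parabolic (discriminant = 0).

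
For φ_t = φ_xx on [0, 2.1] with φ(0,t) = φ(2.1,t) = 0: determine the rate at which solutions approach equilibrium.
Eigenvalues: λₙ = n²π²/2.1².
First three modes:
  n=1: λ₁ = π²/2.1² ≈ 2.238
  n=2: λ₂ = 4π²/2.1² ≈ 8.952 (4× faster decay)
  n=3: λ₃ = 9π²/2.1² ≈ 20.142 (9× faster decay)
As t → ∞, higher modes decay exponentially faster. The n=1 mode dominates: φ ~ c₁ sin(πx/2.1) e^{-λ₁t}.
Decay rate: λ₁ = π²/2.1² ≈ 2.238.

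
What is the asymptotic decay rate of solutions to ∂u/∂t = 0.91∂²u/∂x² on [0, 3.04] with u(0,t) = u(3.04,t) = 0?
Eigenvalues: λₙ = 0.91n²π²/3.04².
First three modes:
  n=1: λ₁ = 0.91π²/3.04² ≈ 0.972
  n=2: λ₂ = 3.64π²/3.04² ≈ 3.887 (4× faster decay)
  n=3: λ₃ = 8.19π²/3.04² ≈ 8.747 (9× faster decay)
As t → ∞, higher modes decay exponentially faster. The n=1 mode dominates: u ~ c₁ sin(πx/3.04) e^{-λ₁t}.
Decay rate: λ₁ = 0.91π²/3.04² ≈ 0.972.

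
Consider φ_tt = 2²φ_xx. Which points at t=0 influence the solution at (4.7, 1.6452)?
Domain of dependence: [1.4096, 7.9904]. Signals travel at speed 2, so data within |x - 4.7| ≤ 2·1.6452 = 3.2904 can reach the point.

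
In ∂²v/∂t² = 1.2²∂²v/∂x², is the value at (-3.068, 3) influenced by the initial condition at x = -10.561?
No. The domain of dependence is [-6.668, 0.532], and -10.561 is outside this interval.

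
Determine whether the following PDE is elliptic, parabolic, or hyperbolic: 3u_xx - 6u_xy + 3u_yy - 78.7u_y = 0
Coefficients: A = 3, B = -6, C = 3. B² - 4AC = 0, which is zero, so the equation is parabolic.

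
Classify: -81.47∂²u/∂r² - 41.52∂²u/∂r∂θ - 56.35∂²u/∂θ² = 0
Elliptic (discriminant = -16639.4276).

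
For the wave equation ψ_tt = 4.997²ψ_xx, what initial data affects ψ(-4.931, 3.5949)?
Domain of dependence: [-22.8947153, 13.0327153]. Signals travel at speed 4.997, so data within |x - -4.931| ≤ 4.997·3.5949 = 17.9637153 can reach the point.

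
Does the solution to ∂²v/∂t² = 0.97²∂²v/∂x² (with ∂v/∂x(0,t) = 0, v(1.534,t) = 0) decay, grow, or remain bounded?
v oscillates (no decay). Energy is conserved; the solution oscillates indefinitely as standing waves.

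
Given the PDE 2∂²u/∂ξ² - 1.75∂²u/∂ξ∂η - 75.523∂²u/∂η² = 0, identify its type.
The second-order coefficients are A = 2, B = -1.75, C = -75.523. Since B² - 4AC = 607.2465 > 0, this is a hyperbolic PDE.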